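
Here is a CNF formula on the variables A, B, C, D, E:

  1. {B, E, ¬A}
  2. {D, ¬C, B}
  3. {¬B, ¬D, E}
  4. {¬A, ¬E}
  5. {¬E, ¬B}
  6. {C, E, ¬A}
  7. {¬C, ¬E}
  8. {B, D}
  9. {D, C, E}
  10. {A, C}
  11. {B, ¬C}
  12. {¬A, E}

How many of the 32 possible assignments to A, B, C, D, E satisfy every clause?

1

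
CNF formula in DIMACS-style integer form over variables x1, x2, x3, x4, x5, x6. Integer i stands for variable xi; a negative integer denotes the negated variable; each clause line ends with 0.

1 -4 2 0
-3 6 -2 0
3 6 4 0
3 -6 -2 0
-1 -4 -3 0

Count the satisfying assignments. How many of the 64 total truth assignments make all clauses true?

Case analysis on x3 and x2:
  x3=1, x2=1: x5 free; 3 ways for (x1,x4,x6) × 2^1 = 6.
  x3=1, x2=0: forces x4=0; x1, x5, x6 free → 2^3 = 8.
  x3=0, x2=1: remaining (x1,x4,x5,x6) ∈ {(0,1,0,0); (0,1,1,0); (1,1,0,0); (1,1,1,0)} — 4.
  x3=0, x2=0: x5 free; 4 ways for (x1,x4,x6) × 2^1 = 8.
Total: 6 + 8 + 4 + 8 = 26.

26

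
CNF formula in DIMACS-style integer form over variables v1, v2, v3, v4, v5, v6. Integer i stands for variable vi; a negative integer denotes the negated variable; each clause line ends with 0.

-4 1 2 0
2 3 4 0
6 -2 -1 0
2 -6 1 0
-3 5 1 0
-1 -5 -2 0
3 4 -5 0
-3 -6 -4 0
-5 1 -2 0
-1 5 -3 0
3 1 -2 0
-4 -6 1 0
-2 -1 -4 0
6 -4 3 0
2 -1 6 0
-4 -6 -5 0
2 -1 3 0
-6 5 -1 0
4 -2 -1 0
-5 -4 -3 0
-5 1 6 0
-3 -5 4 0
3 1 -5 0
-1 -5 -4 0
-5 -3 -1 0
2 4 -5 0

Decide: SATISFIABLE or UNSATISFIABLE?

v1 = True:
  v4 = True:
    propagation gives v2=False, v6=True, v3=False; an empty clause results — contradiction.
  v4 = False:
    propagation gives v2=False, v3=True, v5=True; an empty clause results — contradiction.
v1 = False:
  v4 = True:
    propagation gives v2=True, v5=False, v3=False; an empty clause results — contradiction.
  v4 = False:
    v5 = True:
      propagation gives v3=True; contradiction.
    v5 = False:
      propagation gives v3=False, v2=True; contradiction.
Every branch closes, so no satisfying assignment exists.

UNSATISFIABLE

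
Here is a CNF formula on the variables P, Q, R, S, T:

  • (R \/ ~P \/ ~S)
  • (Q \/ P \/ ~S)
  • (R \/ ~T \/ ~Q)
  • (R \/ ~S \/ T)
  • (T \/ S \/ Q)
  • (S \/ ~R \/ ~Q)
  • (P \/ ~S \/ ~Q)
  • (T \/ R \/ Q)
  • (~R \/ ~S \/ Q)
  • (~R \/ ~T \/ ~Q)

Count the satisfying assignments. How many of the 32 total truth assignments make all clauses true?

Satisfying assignments:
  P=0 Q=0 R=0 S=0 T=1
  P=0 Q=0 R=1 S=0 T=1
  P=0 Q=1 R=0 S=0 T=0
  P=1 Q=0 R=0 S=0 T=1
  P=1 Q=0 R=1 S=0 T=1
  P=1 Q=1 R=0 S=0 T=0
  P=1 Q=1 R=1 S=1 T=0
Count: 7.

7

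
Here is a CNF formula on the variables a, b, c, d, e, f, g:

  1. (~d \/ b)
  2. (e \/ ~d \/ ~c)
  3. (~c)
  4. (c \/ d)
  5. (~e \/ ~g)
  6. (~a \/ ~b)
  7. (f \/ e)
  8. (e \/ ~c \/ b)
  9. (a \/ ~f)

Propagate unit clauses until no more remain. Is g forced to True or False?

Unit clause (~c) sets c = False.
(d \/ c) with c = False leaves only d, so d = True.
In (b \/ ~d), ~d is now false; b must hold, so b = True.
In (~a \/ ~b), ~b is now false; ~a must hold, so a = False.
From (~f \/ a) and a = False: f = False.
(f \/ e): since f = False, the clause reduces to (e). e = True.
(~g \/ ~e): since e = True, the clause reduces to (~g). g = False.

False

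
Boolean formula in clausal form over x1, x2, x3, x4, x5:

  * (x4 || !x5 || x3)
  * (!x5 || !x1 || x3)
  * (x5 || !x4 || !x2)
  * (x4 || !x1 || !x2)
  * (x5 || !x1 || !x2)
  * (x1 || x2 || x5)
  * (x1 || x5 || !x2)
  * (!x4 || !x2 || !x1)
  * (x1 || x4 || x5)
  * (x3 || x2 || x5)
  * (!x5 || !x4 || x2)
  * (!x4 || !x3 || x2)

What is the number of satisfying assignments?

6

Satisfying assignments:
  x1=F x2=F x3=T x4=F x5=T
  x1=F x2=T x3=F x4=T x5=T
  x1=F x2=T x3=T x4=F x5=T
  x1=F x2=T x3=T x4=T x5=T
  x1=T x2=F x3=T x4=F x5=F
  x1=T x2=F x3=T x4=F x5=T
Count: 6.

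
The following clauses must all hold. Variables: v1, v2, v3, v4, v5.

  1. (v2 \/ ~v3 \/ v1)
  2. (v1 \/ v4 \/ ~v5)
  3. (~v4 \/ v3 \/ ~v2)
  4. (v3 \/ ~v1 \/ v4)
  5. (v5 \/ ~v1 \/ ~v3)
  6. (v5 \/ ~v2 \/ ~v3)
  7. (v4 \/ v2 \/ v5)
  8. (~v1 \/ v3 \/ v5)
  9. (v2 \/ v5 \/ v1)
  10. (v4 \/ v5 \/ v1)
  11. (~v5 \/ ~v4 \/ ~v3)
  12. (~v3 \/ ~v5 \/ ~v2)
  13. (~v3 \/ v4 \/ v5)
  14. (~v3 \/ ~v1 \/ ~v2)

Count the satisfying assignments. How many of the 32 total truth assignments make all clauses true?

3

The models are:
  v1=F v2=F v3=F v4=T v5=T
  v1=T v2=F v3=F v4=T v5=T
  v1=T v2=F v3=T v4=F v5=T
Count: 3.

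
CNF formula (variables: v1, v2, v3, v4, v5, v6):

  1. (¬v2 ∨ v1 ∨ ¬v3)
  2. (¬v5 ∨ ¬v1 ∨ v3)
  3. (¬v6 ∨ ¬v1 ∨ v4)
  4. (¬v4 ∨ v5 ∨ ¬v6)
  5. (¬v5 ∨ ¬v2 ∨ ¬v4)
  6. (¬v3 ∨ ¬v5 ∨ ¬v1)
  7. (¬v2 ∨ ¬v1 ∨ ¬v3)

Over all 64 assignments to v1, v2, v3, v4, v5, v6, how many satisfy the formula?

Case analysis on v1 and v3:
  v1=T, v3=T: remaining (v2,v4,v5,v6) ∈ {(F,F,F,F); (F,T,F,F)} — 2.
  v1=T, v3=F: remaining (v2,v4,v5,v6) ∈ {(F,F,F,F); (F,T,F,F); (T,F,F,F); (T,T,F,F)} — 4.
  v1=F, v3=T: 7 of the 16 assignments to (v2,v4,v5,v6) work.
  v1=F, v3=F: 12 of the 16 assignments to (v2,v4,v5,v6) work.
Total: 2 + 4 + 7 + 12 = 25.

25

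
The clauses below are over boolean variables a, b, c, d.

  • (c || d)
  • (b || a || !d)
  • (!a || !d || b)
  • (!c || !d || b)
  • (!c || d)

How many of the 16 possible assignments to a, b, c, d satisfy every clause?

The models are:
  a=F b=T c=F d=T
  a=F b=T c=T d=T
  a=T b=T c=F d=T
  a=T b=T c=T d=T
That's 4 in total.

4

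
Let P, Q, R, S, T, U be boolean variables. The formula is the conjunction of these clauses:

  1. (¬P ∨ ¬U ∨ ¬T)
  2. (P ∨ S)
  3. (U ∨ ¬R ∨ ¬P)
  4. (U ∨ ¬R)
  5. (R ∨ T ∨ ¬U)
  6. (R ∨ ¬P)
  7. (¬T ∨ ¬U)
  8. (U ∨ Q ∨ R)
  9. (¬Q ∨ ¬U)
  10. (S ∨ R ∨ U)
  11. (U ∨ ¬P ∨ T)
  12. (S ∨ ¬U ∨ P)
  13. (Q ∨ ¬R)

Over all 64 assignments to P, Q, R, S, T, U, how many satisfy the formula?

The models are:
  P=0 Q=1 R=0 S=1 T=0 U=0
  P=0 Q=1 R=0 S=1 T=1 U=0
That's 2 in total.

2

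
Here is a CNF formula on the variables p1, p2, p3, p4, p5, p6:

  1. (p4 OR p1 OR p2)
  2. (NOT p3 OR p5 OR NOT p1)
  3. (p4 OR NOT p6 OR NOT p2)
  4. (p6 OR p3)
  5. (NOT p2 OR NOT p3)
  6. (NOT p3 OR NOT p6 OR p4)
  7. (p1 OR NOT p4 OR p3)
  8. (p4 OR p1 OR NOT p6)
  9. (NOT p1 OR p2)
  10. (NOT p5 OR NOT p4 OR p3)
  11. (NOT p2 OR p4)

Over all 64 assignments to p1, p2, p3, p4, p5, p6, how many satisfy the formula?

Satisfying assignments:
  p1=0 p2=0 p3=1 p4=1 p5=0 p6=0
  p1=0 p2=0 p3=1 p4=1 p5=0 p6=1
  p1=0 p2=0 p3=1 p4=1 p5=1 p6=0
  p1=0 p2=0 p3=1 p4=1 p5=1 p6=1
  p1=1 p2=1 p3=0 p4=1 p5=0 p6=1
Count: 5.

5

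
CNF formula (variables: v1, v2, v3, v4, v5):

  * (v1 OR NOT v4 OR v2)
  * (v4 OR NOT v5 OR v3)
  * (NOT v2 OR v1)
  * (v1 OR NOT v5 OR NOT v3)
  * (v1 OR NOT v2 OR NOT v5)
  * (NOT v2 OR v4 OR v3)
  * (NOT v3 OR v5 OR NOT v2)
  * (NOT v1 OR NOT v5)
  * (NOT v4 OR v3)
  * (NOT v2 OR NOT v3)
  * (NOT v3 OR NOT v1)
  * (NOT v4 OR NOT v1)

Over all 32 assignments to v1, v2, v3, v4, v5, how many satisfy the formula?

3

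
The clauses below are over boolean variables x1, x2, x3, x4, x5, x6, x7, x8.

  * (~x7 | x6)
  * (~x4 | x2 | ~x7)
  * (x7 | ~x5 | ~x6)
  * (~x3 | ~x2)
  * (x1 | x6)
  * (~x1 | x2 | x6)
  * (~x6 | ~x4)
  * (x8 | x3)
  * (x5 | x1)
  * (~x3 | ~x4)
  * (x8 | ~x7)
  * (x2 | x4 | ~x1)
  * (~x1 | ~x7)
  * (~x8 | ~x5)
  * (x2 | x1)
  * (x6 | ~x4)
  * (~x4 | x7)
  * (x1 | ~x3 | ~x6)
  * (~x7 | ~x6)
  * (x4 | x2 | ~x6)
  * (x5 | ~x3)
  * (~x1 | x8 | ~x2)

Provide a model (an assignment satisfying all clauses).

x1 = True  x2 = True  x3 = False  x4 = False  x5 = False  x6 = False  x7 = False  x8 = True

Check each clause:
  1. (~x7 | x6) — ~x7 is true.
  2. (x2 | ~x7 | ~x4) — ~x7 is true.
  3. (~x6 | ~x5 | x7) — ~x6 is true.
  4. (~x3 | ~x2) — ~x3 is true.
  5. (x1 | x6) — x1 is true.
  6. (x2 | x6 | ~x1) — x2 is true.
  7. (~x6 | ~x4) — ~x6 is true.
  8. (x3 | x8) — x8 is true.
  9. (x5 | x1) — x1 is true.
  10. (~x3 | ~x4) — ~x4 is true.
  11. (~x7 | x8) — x8 is true.
  12. (x4 | x2 | ~x1) — x2 is true.
  13. (~x7 | ~x1) — ~x7 is true.
  14. (~x5 | ~x8) — ~x5 is true.
  15. (x2 | x1) — x1 is true.
  16. (~x4 | x6) — ~x4 is true.
  17. (x7 | ~x4) — ~x4 is true.
  18. (~x3 | ~x6 | x1) — x1 is true.
  19. (~x6 | ~x7) — ~x7 is true.
  20. (~x6 | x2 | x4) — x2 is true.
  21. (~x3 | x5) — ~x3 is true.
  22. (x8 | ~x1 | ~x2) — x8 is true.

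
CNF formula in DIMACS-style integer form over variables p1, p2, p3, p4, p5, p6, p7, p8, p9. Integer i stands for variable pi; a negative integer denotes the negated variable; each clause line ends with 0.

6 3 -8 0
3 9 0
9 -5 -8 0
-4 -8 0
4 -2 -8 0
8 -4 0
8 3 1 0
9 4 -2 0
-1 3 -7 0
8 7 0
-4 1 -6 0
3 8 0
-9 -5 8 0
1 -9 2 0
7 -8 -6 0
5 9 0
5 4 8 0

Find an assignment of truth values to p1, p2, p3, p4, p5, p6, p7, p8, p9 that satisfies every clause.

p1=True, p2=False, p3=True, p4=False, p5=False, p6=False, p7=False, p8=True, p9=True

Pure literal: p3 appears only positively; assign p3 = True.
Try p1 = True.
Branch on p2: take p2 = False.
Set p4 = False and propagate.
For the remaining variables, p5 = False, p6 = False, p7 = False, p8 = True, p9 = True works.
Every clause has at least one true literal under this assignment.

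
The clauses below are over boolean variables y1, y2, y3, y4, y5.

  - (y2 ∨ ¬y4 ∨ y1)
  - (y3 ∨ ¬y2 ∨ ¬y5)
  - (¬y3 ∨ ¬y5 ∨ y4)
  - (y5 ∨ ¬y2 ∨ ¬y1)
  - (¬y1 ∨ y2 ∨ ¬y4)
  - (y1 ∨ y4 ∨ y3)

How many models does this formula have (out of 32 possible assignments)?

9

Case analysis on y1 and y2:
  y1=1, y2=1: remaining (y3,y4,y5) ∈ {(1,1,1)} — 1.
  y1=1, y2=0: remaining (y3,y4,y5) ∈ {(0,0,0); (0,0,1); (1,0,0)} — 3.
  y1=0, y2=1: remaining (y3,y4,y5) ∈ {(0,1,0); (1,0,0); (1,1,0); (1,1,1)} — 4.
  y1=0, y2=0: remaining (y3,y4,y5) ∈ {(1,0,0)} — 1.
Total: 1 + 3 + 4 + 1 = 9.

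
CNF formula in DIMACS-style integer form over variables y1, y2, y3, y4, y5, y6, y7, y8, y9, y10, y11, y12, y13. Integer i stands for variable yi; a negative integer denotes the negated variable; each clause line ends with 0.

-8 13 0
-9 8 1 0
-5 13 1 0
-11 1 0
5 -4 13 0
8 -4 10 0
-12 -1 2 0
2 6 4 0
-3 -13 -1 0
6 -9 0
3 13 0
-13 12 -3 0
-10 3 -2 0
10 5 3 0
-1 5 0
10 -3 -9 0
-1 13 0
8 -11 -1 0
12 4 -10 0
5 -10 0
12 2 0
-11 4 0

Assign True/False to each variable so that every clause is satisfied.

Pure literal: y9 appears only negated; assign y9 = False.
y11 occurs only negated in the remaining clauses — set y11 = False.
Try y1 = False.
Branch on y2: take y2 = True.
Set y3 = False and propagate.
  then y13 is forced to True.
  then y10 is forced to False.
  then y5 is forced to True.
For the remaining variables, y4 = False, y6 = False, y7 = True, y8 = True, y12 = False works.
Every clause has at least one true literal under this assignment.
Check each clause:
  1. (~y8 | y13) — y13 is true.
  2. (y1 | y8 | ~y9) — y8 is true.
  3. (~y5 | y13 | y1) — y13 is true.
  4. (~y11 | y1) — ~y11 is true.
  5. (~y4 | y13 | y5) — y5 is true.
  6. (y10 | y8 | ~y4) — y8 is true.
  7. (~y12 | y2 | ~y1) — y2 is true.
  8. (y6 | y4 | y2) — y2 is true.
  9. (~y3 | ~y13 | ~y1) — ~y3 is true.
  10. (~y9 | y6) — ~y9 is true.
  11. (y3 | y13) — y13 is true.
  12. (~y13 | ~y3 | y12) — ~y3 is true.
  13. (~y10 | y3 | ~y2) — ~y10 is true.
  14. (y3 | y10 | y5) — y5 is true.
  15. (y5 | ~y1) — y5 is true.
  16. (~y9 | y10 | ~y3) — ~y3 is true.
  17. (~y1 | y13) — y13 is true.
  18. (y8 | ~y1 | ~y11) — y8 is true.
  19. (~y10 | y4 | y12) — ~y10 is true.
  20. (~y10 | y5) — y5 is true.
  21. (y12 | y2) — y2 is true.
  22. (y4 | ~y11) — ~y11 is true.

y1=F  y2=T  y3=F  y4=F  y5=T  y6=F  y7=T  y8=T  y9=F  y10=F  y11=F  y12=F  y13=T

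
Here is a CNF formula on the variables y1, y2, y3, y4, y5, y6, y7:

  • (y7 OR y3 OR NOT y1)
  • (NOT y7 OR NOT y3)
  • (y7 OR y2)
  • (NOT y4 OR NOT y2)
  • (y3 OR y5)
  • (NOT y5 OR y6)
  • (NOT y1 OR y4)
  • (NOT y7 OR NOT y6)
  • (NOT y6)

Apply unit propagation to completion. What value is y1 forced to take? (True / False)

Unit clause (NOT y6) sets y6 = False.
(y6 OR NOT y5) with y6 = False leaves only NOT y5, so y5 = False.
(y3 OR y5): since y5 = False, the clause reduces to (y3). y3 = True.
(NOT y7 OR NOT y3): since y3 = True, the clause reduces to (NOT y7). y7 = False.
(y2 OR y7) with y7 = False leaves only y2, so y2 = True.
In (NOT y2 OR NOT y4), NOT y2 is now false; NOT y4 must hold, so y4 = False.
From (NOT y1 OR y4) and y4 = False: y1 = False.

False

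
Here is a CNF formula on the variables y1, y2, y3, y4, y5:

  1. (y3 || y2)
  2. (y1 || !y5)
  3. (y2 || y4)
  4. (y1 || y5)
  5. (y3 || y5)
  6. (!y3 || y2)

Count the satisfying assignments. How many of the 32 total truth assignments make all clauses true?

6

The models are:
  y1=1 y2=1 y3=0 y4=0 y5=1
  y1=1 y2=1 y3=0 y4=1 y5=1
  y1=1 y2=1 y3=1 y4=0 y5=0
  y1=1 y2=1 y3=1 y4=0 y5=1
  y1=1 y2=1 y3=1 y4=1 y5=0
  y1=1 y2=1 y3=1 y4=1 y5=1
That's 6 in total.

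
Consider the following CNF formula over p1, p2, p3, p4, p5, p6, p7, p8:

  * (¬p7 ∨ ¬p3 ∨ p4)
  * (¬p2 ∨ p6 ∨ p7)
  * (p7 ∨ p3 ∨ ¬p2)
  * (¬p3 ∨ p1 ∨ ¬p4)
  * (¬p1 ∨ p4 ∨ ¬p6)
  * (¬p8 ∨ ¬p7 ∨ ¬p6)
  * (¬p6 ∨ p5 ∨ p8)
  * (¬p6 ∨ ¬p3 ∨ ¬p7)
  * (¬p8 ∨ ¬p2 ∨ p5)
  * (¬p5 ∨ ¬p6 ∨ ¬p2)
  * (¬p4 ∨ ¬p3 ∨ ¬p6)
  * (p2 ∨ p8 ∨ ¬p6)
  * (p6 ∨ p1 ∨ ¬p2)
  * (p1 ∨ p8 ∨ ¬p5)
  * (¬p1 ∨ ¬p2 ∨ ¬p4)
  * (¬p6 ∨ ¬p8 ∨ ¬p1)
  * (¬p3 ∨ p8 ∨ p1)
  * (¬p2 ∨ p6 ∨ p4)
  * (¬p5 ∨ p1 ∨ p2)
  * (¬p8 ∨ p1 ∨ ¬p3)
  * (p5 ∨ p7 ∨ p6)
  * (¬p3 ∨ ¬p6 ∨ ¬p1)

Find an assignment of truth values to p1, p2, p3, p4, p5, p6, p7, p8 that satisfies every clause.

p1=T, p2=F, p3=F, p4=F, p5=F, p6=F, p7=T, p8=F

Check each clause:
  1. (p4 ∨ ¬p7 ∨ ¬p3) — ¬p3 is true.
  2. (p7 ∨ ¬p2 ∨ p6) — ¬p2 is true.
  3. (¬p2 ∨ p7 ∨ p3) — ¬p2 is true.
  4. (¬p3 ∨ ¬p4 ∨ p1) — p1 is true.
  5. (p4 ∨ ¬p1 ∨ ¬p6) — ¬p6 is true.
  6. (¬p6 ∨ ¬p8 ∨ ¬p7) — ¬p8 is true.
  7. (p5 ∨ p8 ∨ ¬p6) — ¬p6 is true.
  8. (¬p6 ∨ ¬p3 ∨ ¬p7) — ¬p6 is true.
  9. (p5 ∨ ¬p8 ∨ ¬p2) — ¬p8 is true.
  10. (¬p5 ∨ ¬p2 ∨ ¬p6) — ¬p6 is true.
  11. (¬p6 ∨ ¬p3 ∨ ¬p4) — ¬p6 is true.
  12. (¬p6 ∨ p2 ∨ p8) — ¬p6 is true.
  13. (¬p2 ∨ p1 ∨ p6) — p1 is true.
  14. (p8 ∨ ¬p5 ∨ p1) — p1 is true.
  15. (¬p2 ∨ ¬p1 ∨ ¬p4) — ¬p4 is true.
  16. (¬p1 ∨ ¬p8 ∨ ¬p6) — ¬p8 is true.
  17. (p1 ∨ p8 ∨ ¬p3) — p1 is true.
  18. (¬p2 ∨ p6 ∨ p4) — ¬p2 is true.
  19. (p1 ∨ ¬p5 ∨ p2) — p1 is true.
  20. (¬p3 ∨ p1 ∨ ¬p8) — ¬p8 is true.
  21. (p6 ∨ p7 ∨ p5) — p7 is true.
  22. (¬p3 ∨ ¬p1 ∨ ¬p6) — ¬p6 is true.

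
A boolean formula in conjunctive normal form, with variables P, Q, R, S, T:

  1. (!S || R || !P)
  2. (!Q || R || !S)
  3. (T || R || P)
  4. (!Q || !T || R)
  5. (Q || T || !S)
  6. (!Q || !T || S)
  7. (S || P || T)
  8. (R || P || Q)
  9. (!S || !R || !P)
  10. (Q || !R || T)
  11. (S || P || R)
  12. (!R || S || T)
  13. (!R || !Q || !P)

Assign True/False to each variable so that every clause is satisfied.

P=T, Q=F, R=T, S=F, T=T

Branch on P: take P = True.
Set Q = False and propagate.
Set R = True and propagate.
  then S is forced to False.
  then T is forced to True.
Every clause has at least one true literal under this assignment.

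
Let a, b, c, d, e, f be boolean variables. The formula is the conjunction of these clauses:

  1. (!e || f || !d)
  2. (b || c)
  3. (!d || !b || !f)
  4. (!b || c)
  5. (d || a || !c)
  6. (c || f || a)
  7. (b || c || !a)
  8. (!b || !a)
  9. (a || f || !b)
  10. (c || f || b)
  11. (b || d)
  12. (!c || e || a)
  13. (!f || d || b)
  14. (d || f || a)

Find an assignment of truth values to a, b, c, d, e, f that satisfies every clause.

Branch on a: take a = True.
  then b is forced to False.
  then c is forced to True.
  then d is forced to True.
Set e = False and propagate.
f is now unconstrained; take f = False.
Every clause has at least one true literal under this assignment.
Check each clause:
  1. (f || !e || !d) — !e is true.
  2. (c || b) — c is true.
  3. (!d || !b || !f) — !f is true.
  4. (c || !b) — c is true.
  5. (a || d || !c) — a is true.
  6. (c || f || a) — a is true.
  7. (!a || c || b) — c is true.
  8. (!b || !a) — !b is true.
  9. (f || !b || a) — a is true.
  10. (c || b || f) — c is true.
  11. (d || b) — d is true.
  12. (a || e || !c) — a is true.
  13. (!f || b || d) — !f is true.
  14. (d || f || a) — a is true.

a=True, b=False, c=True, d=True, e=False, f=False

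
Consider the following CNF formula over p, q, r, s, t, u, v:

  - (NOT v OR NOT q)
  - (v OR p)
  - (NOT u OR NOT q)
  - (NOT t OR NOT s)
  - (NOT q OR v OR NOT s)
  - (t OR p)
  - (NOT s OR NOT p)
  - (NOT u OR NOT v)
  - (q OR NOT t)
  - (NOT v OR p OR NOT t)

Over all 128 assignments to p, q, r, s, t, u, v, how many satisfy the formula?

Case analysis on v and p:
  v=1, p=1: remaining (q,r,s,t,u) ∈ {(0,0,0,0,0); (0,1,0,0,0)} — 2.
  v=1, p=0: a clause becomes empty — 0.
  v=0, p=1: r free; 4 ways for (q,s,t,u) × 2^1 = 8.
  v=0, p=0: a clause becomes empty — 0.
Total: 2 + 0 + 8 + 0 = 10.

10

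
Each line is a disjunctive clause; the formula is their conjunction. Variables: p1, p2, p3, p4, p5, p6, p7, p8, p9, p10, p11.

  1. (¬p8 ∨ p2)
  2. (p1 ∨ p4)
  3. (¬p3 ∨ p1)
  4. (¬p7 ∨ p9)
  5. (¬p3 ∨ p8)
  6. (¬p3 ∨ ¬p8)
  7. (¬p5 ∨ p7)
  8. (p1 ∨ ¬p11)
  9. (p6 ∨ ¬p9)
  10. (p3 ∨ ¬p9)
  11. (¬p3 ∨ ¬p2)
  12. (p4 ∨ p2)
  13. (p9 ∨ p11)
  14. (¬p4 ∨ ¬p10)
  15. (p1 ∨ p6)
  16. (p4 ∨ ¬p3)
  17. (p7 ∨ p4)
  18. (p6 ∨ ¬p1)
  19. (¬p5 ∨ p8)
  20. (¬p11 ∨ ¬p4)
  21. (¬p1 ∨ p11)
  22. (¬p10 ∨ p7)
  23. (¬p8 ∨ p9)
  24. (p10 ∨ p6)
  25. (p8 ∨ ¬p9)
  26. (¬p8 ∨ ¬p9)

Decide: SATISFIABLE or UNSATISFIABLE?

p8 = True:
  propagation gives p2=True, p3=False, p9=False; an empty clause results — contradiction.
p8 = False:
  propagation gives p3=False, p9=False, p7=False, p5=False; an empty clause results — contradiction.
Every branch closes, so no satisfying assignment exists.

UNSATISFIABLE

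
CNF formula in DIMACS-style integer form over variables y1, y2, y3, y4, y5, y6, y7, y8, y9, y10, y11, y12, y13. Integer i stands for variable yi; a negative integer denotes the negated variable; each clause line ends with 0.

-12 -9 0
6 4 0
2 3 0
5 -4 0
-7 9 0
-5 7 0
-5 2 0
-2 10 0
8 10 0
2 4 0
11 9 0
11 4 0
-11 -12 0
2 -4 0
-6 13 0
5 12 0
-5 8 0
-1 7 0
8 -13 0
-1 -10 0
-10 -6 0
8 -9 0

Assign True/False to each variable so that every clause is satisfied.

y1 = False, y2 = True, y3 = True, y4 = True, y5 = True, y6 = False, y7 = True, y8 = True, y9 = True, y10 = True, y11 = True, y12 = False, y13 = True

Check each clause:
  1. (~y9 | ~y12) — ~y12 is true.
  2. (y6 | y4) — y4 is true.
  3. (y2 | y3) — y2 is true.
  4. (y5 | ~y4) — y5 is true.
  5. (~y7 | y9) — y9 is true.
  6. (~y5 | y7) — y7 is true.
  7. (y2 | ~y5) — y2 is true.
  8. (y10 | ~y2) — y10 is true.
  9. (y8 | y10) — y8 is true.
  10. (y2 | y4) — y2 is true.
  11. (y11 | y9) — y9 is true.
  12. (y4 | y11) — y11 is true.
  13. (~y12 | ~y11) — ~y12 is true.
  14. (y2 | ~y4) — y2 is true.
  15. (~y6 | y13) — ~y6 is true.
  16. (y12 | y5) — y5 is true.
  17. (~y5 | y8) — y8 is true.
  18. (~y1 | y7) — ~y1 is true.
  19. (y8 | ~y13) — y8 is true.
  20. (~y1 | ~y10) — ~y1 is true.
  21. (~y10 | ~y6) — ~y6 is true.
  22. (~y9 | y8) — y8 is true.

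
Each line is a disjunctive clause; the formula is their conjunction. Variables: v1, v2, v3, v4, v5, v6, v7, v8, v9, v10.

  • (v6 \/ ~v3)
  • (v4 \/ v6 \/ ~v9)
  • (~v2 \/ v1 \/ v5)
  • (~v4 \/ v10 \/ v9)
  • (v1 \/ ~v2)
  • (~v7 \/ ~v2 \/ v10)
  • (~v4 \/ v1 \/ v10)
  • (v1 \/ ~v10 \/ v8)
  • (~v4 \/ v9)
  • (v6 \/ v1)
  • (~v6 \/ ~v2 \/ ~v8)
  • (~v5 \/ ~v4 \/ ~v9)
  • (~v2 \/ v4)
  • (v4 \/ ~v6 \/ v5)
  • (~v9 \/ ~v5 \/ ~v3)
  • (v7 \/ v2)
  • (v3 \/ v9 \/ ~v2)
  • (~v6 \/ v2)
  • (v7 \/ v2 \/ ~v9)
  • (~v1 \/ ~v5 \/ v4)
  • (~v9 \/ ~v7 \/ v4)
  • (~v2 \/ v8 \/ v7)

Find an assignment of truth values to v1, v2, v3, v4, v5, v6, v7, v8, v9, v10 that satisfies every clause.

Branch on v1: take v1 = True.
Set v2 = False and propagate.
  then v7 is forced to True.
  then v6 is forced to False.
  then v3 is forced to False.
Try v4 = False.
  then v9 is forced to False.
  then v5 is forced to False.
v8, v10 are now unconstrained; take v8 = True, v10 = False.
Every clause has at least one true literal under this assignment.

v1 = True, v2 = False, v3 = False, v4 = False, v5 = False, v6 = False, v7 = True, v8 = True, v9 = False, v10 = False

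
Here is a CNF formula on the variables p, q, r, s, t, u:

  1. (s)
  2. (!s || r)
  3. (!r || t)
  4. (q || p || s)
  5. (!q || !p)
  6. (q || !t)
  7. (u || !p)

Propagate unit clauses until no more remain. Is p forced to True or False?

(s) stands alone — s = True.
From (!s || r) and s = True: r = True.
(t || !r) with r = True leaves only t, so t = True.
(q || !t): since t = True, the clause reduces to (q). q = True.
In (!q || !p), !q is now false; !p must hold, so p = False.

False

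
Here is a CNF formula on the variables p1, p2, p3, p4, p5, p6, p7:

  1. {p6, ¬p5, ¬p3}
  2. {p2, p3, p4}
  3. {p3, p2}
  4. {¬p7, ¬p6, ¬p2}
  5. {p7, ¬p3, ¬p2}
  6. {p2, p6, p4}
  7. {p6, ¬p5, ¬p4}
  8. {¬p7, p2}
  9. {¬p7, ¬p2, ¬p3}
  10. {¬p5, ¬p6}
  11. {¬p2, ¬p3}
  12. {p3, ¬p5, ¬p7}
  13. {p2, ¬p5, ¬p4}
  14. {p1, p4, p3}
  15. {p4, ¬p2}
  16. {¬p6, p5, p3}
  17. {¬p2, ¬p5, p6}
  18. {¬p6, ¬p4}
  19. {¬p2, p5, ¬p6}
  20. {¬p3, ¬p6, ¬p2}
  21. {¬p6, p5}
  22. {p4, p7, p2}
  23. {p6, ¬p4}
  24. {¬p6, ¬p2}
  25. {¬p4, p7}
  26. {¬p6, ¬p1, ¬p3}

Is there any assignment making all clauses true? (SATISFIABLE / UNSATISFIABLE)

UNSATISFIABLE

p2 = True:
  propagation gives p3=False, p4=True, p6=False; an empty clause results — contradiction.
p2 = False:
  propagation gives p3=True, p7=False, p4=True; an empty clause results — contradiction.
Every branch closes, so no satisfying assignment exists.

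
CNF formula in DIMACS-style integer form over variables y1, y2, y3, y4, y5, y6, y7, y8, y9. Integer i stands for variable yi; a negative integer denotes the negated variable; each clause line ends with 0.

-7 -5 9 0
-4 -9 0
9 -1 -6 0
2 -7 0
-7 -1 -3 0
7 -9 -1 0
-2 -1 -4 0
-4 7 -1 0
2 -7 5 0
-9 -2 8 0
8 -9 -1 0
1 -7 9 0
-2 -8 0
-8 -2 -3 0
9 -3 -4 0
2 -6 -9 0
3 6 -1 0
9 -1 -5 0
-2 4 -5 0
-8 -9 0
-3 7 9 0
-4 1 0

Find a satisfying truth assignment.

Branch on y1: take y1 = False.
  then y4 is forced to False.
Set y2 = False and propagate.
  then y7 is forced to False.
Set y3 = False and propagate.
For the remaining variables, y5 = False, y6 = False, y8 = True, y9 = False works.
Every clause has at least one true literal under this assignment.

y1=F, y2=F, y3=F, y4=F, y5=F, y6=F, y7=F, y8=T, y9=F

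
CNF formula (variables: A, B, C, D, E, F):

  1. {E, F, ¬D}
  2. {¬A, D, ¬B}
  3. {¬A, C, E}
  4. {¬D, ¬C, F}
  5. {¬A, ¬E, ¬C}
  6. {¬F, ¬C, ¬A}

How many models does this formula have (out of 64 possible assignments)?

33

Split on A, then C.
  A=T, C=T: remaining (B,D,E,F) ∈ {(F,F,F,F)} — 1.
  A=T, C=F: F free; 3 ways for (B,D,E) × 2^1 = 6.
  A=F, C=T: B, E free; 3 ways for (D,F) × 2^2 = 12.
  A=F, C=F: B free; 7 ways for (D,E,F) × 2^1 = 14.
Total: 1 + 6 + 12 + 14 = 33.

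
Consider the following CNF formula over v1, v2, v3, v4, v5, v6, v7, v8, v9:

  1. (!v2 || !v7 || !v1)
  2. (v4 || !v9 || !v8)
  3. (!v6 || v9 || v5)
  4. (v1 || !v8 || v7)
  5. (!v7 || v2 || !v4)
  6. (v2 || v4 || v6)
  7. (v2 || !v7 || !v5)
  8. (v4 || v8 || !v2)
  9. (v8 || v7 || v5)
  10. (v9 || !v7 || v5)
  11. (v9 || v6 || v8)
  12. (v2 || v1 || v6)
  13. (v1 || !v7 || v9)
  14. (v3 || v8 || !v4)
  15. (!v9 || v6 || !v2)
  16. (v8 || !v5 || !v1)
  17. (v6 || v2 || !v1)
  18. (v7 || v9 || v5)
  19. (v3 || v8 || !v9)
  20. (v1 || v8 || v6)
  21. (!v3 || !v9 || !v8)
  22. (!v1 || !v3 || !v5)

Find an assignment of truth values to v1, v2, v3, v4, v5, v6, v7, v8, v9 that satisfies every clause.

v1=F, v2=F, v3=F, v4=F, v5=T, v6=T, v7=F, v8=F, v9=F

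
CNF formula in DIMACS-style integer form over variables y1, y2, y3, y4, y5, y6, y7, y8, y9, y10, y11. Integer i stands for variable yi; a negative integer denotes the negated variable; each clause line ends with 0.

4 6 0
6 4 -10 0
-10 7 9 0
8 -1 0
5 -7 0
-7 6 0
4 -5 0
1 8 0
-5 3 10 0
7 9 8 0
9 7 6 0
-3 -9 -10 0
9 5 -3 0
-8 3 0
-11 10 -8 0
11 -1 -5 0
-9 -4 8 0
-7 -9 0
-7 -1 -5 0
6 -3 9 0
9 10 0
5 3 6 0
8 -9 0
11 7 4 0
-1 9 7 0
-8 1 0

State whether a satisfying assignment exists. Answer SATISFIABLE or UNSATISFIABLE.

SATISFIABLE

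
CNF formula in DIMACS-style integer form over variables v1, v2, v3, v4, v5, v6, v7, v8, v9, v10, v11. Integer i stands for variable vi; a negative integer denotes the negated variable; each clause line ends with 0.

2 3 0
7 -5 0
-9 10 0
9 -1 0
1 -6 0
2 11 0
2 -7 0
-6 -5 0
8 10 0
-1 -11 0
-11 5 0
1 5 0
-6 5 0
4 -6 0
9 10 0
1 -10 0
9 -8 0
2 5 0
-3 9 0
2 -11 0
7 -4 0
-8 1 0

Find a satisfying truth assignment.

v1=1, v2=1, v3=1, v4=0, v5=0, v6=0, v7=0, v8=1, v9=1, v10=1, v11=0

Check each clause:
  1. {v2, v3} — v2 is true.
  2. {¬v5, v7} — ¬v5 is true.
  3. {¬v9, v10} — v10 is true.
  4. {v9, ¬v1} — v9 is true.
  5. {v1, ¬v6} — v1 is true.
  6. {v11, v2} — v2 is true.
  7. {¬v7, v2} — ¬v7 is true.
  8. {¬v5, ¬v6} — ¬v6 is true.
  9. {v8, v10} — v8 is true.
  10. {¬v11, ¬v1} — ¬v11 is true.
  11. {v5, ¬v11} — ¬v11 is true.
  12. {v1, v5} — v1 is true.
  13. {v5, ¬v6} — ¬v6 is true.
  14. {¬v6, v4} — ¬v6 is true.
  15. {v10, v9} — v9 is true.
  16. {¬v10, v1} — v1 is true.
  17. {¬v8, v9} — v9 is true.
  18. {v5, v2} — v2 is true.
  19. {¬v3, v9} — v9 is true.
  20. {v2, ¬v11} — v2 is true.
  21. {¬v4, v7} — ¬v4 is true.
  22. {v1, ¬v8} — v1 is true.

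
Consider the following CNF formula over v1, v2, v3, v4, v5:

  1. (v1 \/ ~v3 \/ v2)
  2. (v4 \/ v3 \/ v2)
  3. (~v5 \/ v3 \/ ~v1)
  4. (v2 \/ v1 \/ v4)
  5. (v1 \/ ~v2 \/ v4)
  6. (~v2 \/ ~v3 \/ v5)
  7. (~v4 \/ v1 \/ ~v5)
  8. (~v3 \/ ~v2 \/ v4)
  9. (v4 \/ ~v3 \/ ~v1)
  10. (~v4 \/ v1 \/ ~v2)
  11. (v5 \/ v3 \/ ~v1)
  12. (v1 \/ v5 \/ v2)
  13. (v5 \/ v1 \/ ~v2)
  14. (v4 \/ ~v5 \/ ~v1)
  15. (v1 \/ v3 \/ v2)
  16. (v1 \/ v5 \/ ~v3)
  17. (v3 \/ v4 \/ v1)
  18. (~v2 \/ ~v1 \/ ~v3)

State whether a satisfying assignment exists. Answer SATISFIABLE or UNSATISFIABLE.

SATISFIABLE

Try v1 = True.
For the remaining variables, v2 = False, v3 = True, v4 = True, v5 = False works.
So v1=T, v2=F, v3=T, v4=T, v5=F is a satisfying assignment.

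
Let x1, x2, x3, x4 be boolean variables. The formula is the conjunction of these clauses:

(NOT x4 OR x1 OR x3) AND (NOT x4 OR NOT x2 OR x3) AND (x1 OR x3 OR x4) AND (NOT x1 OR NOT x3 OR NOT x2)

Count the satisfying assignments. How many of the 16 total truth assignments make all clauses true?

9

Case analysis on x3 and x1:
  x3=1, x1=1: remaining (x2,x4) ∈ {(0,0); (0,1)} — 2.
  x3=1, x1=0: remaining (x2,x4) ∈ {(0,0); (0,1); (1,0); (1,1)} — 4.
  x3=0, x1=1: remaining (x2,x4) ∈ {(0,0); (0,1); (1,0)} — 3.
  x3=0, x1=0: a clause becomes empty — 0.
Total: 2 + 4 + 3 + 0 = 9.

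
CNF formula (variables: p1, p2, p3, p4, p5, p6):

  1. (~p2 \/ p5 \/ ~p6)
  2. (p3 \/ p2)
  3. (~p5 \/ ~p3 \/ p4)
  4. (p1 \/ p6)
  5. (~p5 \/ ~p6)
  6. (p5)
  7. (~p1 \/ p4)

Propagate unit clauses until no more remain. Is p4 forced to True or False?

Unit clause (p5) sets p5 = True.
(~p5 \/ ~p6) with p5 = True leaves only ~p6, so p6 = False.
(p6 \/ p1) with p6 = False leaves only p1, so p1 = True.
In (~p1 \/ p4), ~p1 is now false; p4 must hold, so p4 = True.

True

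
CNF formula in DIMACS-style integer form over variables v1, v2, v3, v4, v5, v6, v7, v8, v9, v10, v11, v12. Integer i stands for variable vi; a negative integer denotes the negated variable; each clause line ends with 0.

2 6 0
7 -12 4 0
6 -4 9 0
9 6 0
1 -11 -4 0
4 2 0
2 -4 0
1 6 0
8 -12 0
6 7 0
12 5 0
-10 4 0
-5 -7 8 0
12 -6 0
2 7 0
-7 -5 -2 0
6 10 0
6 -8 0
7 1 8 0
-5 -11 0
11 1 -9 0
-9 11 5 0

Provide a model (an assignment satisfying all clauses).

v1=T, v2=T, v3=F, v4=T, v5=F, v6=T, v7=T, v8=T, v9=F, v10=F, v11=F, v12=T

v1 occurs only positively in the remaining clauses — set v1 = True.
Set v2 = True and propagate.
Branch on v4: take v4 = True.
For the remaining variables, v3 = False, v5 = False, v6 = True, v7 = True, v8 = True, v9 = False, v10 = False, v11 = False, v12 = True works.
Every clause has at least one true literal under this assignment.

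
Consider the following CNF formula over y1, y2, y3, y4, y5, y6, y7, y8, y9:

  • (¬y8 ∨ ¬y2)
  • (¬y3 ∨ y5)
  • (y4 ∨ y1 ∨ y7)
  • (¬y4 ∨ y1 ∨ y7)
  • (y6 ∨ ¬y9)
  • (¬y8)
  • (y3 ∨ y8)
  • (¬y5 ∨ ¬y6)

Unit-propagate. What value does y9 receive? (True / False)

Unit clause (¬y8) sets y8 = False.
In (y3 ∨ y8), y8 is now false; y3 must hold, so y3 = True.
(y5 ∨ ¬y3): since y3 = True, the clause reduces to (y5). y5 = True.
(¬y6 ∨ ¬y5) with y5 = True leaves only ¬y6, so y6 = False.
In (¬y9 ∨ y6), y6 is now false; ¬y9 must hold, so y9 = False.

False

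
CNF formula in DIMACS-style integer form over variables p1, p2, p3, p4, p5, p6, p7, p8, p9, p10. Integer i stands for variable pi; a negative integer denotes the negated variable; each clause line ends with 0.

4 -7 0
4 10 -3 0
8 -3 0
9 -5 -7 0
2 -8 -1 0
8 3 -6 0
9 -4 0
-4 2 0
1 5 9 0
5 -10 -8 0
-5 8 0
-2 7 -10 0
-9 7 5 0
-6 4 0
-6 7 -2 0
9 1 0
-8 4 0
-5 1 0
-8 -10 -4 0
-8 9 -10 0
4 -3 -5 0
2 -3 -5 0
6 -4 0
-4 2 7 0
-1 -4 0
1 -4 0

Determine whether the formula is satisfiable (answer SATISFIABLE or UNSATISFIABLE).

Try p1 = True.
  then p4 is forced to False.
  then p7 is forced to False.
  then p6 is forced to False.
  then p8 is forced to False.
  then p3 is forced to False.
  then p5 is forced to False.
  then p9 is forced to False.
Try p2 = False.
p10 is now unconstrained; take p10 = False.
So p1=T  p2=F  p3=F  p4=F  p5=F  p6=F  p7=F  p8=F  p9=F  p10=F is a satisfying assignment.

SATISFIABLE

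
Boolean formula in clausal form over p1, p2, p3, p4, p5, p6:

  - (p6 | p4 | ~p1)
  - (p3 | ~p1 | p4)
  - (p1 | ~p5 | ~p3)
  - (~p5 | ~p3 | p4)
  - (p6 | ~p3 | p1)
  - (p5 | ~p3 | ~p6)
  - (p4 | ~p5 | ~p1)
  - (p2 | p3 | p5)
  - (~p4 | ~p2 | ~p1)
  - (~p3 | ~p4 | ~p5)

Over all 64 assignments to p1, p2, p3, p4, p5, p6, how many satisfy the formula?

Split on p3, then p1.
  p3=T, p1=T: remaining (p2,p4,p5,p6) ∈ {(F,T,F,F)} — 1.
  p3=T, p1=F: a clause becomes empty — 0.
  p3=F, p1=T: remaining (p2,p4,p5,p6) ∈ {(F,T,T,F); (F,T,T,T)} — 2.
  p3=F, p1=F: p4, p6 free; 3 ways for (p2,p5) × 2^2 = 12.
Total: 1 + 0 + 2 + 12 = 15.

15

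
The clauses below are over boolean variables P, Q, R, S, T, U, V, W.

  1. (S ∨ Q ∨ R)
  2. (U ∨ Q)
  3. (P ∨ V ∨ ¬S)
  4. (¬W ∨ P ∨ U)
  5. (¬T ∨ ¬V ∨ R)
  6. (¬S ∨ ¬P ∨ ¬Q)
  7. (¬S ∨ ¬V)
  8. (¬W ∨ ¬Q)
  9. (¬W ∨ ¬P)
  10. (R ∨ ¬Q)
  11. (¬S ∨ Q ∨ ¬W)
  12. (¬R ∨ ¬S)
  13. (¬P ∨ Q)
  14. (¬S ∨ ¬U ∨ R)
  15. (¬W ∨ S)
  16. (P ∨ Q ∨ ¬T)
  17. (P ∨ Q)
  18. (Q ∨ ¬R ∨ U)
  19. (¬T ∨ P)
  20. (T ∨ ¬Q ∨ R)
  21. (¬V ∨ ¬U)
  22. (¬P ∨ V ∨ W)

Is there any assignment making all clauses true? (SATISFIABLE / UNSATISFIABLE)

SATISFIABLE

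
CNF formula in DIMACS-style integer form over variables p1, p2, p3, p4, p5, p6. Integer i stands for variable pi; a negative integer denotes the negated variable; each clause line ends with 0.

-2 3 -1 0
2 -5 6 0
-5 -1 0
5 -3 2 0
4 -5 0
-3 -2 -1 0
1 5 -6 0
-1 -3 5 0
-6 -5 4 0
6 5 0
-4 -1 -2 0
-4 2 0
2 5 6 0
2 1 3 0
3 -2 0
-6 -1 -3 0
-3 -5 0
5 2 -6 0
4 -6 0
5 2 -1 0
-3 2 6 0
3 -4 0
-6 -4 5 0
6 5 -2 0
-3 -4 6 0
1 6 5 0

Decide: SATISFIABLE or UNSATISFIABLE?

p5 = True:
  propagation gives p1=False, p4=True, p2=True, p3=True; an empty clause results — contradiction.
p5 = False:
  propagation gives p6=True, p1=True, p3=False, p2=False; an empty clause results — contradiction.
Every branch closes, so no satisfying assignment exists.

UNSATISFIABLE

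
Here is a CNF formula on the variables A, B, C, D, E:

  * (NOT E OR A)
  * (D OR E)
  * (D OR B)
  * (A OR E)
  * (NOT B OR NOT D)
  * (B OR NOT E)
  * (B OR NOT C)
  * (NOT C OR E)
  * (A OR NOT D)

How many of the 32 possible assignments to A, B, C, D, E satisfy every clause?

3

The models are:
  A=1 B=0 C=0 D=1 E=0
  A=1 B=1 C=0 D=0 E=1
  A=1 B=1 C=1 D=0 E=1
Count: 3.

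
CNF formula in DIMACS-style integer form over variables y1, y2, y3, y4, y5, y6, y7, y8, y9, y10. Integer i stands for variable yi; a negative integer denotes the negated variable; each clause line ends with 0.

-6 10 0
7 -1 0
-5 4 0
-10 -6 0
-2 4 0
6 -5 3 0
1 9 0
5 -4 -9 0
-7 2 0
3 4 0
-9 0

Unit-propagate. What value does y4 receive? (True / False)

True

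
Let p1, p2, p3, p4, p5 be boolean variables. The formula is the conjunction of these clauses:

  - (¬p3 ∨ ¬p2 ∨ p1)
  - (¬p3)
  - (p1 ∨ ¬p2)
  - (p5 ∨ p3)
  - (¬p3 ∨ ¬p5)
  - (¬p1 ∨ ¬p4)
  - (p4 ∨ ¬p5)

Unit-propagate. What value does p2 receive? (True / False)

(¬p3) is a unit clause: p3 = False.
(p5 ∨ p3) with p3 = False leaves only p5, so p5 = True.
(p4 ∨ ¬p5) with p5 = True leaves only p4, so p4 = True.
(¬p4 ∨ ¬p1): since p4 = True, the clause reduces to (¬p1). p1 = False.
From (p1 ∨ ¬p2) and p1 = False: p2 = False.

False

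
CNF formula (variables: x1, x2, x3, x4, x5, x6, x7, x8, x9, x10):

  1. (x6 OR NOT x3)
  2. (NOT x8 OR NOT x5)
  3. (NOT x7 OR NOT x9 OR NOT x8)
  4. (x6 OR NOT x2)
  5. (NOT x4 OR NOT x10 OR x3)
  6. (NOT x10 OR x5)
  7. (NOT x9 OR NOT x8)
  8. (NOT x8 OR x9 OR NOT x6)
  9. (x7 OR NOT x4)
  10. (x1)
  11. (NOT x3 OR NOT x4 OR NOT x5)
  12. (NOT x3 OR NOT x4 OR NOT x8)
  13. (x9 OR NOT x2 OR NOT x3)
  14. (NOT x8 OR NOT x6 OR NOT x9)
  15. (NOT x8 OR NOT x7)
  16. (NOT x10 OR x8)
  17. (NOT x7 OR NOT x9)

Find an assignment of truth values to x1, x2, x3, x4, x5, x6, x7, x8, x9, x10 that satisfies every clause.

(x1) is a unit clause, so x1 = True.
x4 occurs only negated in the remaining clauses — set x4 = False.
Pure literal: x10 appears only negated; assign x10 = False.
Try x2 = True.
  then x6 is forced to True.
The remaining clauses are satisfied by x3 = False, x5 = False, x7 = False, x8 = False, x9 = True.

x1 = True, x2 = True, x3 = False, x4 = False, x5 = False, x6 = True, x7 = False, x8 = False, x9 = True, x10 = False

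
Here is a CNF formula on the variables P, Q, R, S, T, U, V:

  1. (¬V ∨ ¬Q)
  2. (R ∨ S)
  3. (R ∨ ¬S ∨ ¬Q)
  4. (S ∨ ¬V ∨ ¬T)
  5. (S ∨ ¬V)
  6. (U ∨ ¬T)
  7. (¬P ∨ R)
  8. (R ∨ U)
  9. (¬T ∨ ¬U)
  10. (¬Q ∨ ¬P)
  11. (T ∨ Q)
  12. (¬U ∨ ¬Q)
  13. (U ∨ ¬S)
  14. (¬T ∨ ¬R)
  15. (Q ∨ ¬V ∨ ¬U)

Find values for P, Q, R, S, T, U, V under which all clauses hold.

P occurs only negated in the remaining clauses — set P = False.
Pure literal: V appears only negated; assign V = False.
Branch on Q: take Q = True.
  then U is forced to False.
  then T is forced to False.
  then R is forced to True.
  then S is forced to False.

P=F  Q=T  R=T  S=F  T=F  U=F  V=F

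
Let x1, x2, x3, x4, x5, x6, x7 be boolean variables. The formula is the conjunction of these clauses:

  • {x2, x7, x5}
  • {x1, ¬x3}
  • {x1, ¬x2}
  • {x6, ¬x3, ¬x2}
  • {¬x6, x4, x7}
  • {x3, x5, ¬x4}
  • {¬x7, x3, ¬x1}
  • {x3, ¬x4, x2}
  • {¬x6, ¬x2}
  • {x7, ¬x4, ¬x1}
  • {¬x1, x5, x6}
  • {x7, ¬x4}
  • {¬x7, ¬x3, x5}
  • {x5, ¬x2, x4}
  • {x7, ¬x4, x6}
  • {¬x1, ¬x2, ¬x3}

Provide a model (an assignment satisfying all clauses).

x1 = T, x2 = F, x3 = T, x4 = T, x5 = T, x6 = T, x7 = T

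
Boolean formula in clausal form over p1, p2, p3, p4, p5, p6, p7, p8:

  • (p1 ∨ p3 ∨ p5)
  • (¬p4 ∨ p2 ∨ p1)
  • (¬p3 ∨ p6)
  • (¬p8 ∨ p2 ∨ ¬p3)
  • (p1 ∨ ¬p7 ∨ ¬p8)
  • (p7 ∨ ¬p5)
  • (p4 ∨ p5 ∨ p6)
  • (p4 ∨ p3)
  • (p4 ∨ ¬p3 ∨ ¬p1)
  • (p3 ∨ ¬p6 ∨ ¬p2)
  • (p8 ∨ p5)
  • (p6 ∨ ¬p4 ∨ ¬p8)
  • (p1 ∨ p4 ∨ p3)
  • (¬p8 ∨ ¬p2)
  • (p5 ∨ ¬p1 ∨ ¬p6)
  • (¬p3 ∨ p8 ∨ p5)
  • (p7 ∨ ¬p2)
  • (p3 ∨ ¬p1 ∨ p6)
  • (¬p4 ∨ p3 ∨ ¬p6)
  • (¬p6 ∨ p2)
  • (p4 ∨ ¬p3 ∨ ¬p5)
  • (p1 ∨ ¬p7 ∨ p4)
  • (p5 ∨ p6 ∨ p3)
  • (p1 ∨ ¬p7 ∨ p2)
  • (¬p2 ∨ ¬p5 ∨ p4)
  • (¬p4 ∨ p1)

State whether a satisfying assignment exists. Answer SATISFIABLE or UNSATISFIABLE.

SATISFIABLE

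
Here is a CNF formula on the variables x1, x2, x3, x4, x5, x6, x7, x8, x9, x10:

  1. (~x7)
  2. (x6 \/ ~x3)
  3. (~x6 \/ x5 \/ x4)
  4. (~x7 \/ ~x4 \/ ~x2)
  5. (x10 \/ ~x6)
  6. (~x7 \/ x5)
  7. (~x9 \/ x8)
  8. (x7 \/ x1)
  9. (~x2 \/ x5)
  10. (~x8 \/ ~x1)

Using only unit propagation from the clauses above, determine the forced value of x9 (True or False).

(~x7) stands alone — x7 = False.
From (x7 \/ x1) and x7 = False: x1 = True.
(~x8 \/ ~x1): since x1 = True, the clause reduces to (~x8). x8 = False.
(~x9 \/ x8): since x8 = False, the clause reduces to (~x9). x9 = False.

False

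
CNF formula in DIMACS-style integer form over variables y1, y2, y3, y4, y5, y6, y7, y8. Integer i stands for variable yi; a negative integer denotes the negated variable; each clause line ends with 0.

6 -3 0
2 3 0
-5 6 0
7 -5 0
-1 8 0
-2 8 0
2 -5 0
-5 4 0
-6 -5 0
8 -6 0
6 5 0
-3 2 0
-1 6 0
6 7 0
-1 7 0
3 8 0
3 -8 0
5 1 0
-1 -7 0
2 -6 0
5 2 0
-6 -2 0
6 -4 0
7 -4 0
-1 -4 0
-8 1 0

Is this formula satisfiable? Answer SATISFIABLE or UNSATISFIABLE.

UNSATISFIABLE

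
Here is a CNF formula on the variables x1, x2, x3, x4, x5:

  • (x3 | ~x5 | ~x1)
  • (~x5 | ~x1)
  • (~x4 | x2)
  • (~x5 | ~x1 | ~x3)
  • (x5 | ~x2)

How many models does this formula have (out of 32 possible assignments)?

Case analysis on x5 and x1:
  x5=1, x1=1: a clause becomes empty — 0.
  x5=1, x1=0: x3 free; 3 ways for (x2,x4) × 2^1 = 6.
  x5=0, x1=1: remaining (x2,x3,x4) ∈ {(0,0,0); (0,1,0)} — 2.
  x5=0, x1=0: remaining (x2,x3,x4) ∈ {(0,0,0); (0,1,0)} — 2.
Total: 0 + 6 + 2 + 2 = 10.

10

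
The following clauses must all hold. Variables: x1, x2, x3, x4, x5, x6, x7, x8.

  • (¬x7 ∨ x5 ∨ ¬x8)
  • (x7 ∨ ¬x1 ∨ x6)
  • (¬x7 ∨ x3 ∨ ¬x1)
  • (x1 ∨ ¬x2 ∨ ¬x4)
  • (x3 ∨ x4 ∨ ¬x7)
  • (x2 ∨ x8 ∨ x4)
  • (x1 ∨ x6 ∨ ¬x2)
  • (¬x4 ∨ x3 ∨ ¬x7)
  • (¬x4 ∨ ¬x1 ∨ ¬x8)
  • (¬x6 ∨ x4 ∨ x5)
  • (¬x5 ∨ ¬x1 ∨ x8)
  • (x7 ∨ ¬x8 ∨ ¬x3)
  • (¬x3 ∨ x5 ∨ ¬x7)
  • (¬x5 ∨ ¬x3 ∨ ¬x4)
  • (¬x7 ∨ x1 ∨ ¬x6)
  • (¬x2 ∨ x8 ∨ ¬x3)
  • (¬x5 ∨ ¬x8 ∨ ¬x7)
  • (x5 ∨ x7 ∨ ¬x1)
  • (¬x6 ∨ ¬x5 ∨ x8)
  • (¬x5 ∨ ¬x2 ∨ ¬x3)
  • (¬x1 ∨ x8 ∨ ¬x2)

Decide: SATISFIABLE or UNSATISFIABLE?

SATISFIABLE

Branch on x1: take x1 = False.
Set x2 = False and propagate.
For the remaining variables, x3 = False, x4 = True, x5 = False, x6 = False, x7 = False, x8 = False works.
So x1 = 0  x2 = 0  x3 = 0  x4 = 1  x5 = 0  x6 = 0  x7 = 0  x8 = 0 is a satisfying assignment.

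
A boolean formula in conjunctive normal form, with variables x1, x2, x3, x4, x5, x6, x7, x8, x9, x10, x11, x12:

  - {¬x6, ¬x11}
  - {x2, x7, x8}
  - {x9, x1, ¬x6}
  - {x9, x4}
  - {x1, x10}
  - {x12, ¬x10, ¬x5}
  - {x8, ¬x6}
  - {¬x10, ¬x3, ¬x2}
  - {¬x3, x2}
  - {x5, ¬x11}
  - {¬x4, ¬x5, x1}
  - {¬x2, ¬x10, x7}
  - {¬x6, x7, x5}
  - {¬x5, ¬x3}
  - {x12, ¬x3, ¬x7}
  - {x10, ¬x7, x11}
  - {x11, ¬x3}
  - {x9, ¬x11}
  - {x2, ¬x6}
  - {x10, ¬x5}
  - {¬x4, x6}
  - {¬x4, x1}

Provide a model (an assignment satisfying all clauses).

x1=True  x2=True  x3=False  x4=False  x5=False  x6=True  x7=True  x8=True  x9=True  x10=True  x11=False  x12=True

Pure literal: x1 appears only positively; assign x1 = True.
x3 occurs only negated in the remaining clauses — set x3 = False.
Branch on x2: take x2 = True.
For the remaining variables, x4 = False, x5 = False, x6 = True, x7 = True, x8 = True, x9 = True, x10 = True, x11 = False, x12 = True works.
Every clause has at least one true literal under this assignment.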